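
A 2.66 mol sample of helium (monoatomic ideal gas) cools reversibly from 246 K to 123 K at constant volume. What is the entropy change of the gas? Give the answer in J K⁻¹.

At constant volume, ΔS = nC_V ln(T₂/T₁) with C_V = 3R/2 = 12.47 J mol⁻¹ K⁻¹.
ΔS = 2.66 × 12.47 × ln(123/246) = -23 J/K.

ΔS = -23 J/K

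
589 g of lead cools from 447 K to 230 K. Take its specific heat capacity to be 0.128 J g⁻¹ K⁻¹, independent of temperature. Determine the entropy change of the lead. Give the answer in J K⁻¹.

ΔS = ∫dQ_rev/T = m c ln(T₂/T₁) = 589 × 0.128 × ln(230/447) = -50.1 J/K.

ΔS = -50.1 J/K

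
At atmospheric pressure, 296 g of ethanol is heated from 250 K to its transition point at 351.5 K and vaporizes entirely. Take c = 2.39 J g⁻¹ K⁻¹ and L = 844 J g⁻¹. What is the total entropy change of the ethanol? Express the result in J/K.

Warming step: ΔS₁ = m c ln(T_tr/T_i) = 296 × 2.39 × ln(351.5/250) = 241.1 J/K.
Phase change: ΔS₂ = +mL/T_tr = 296 × 844 / 351.5 = 710.7 J/K.
ΔS_total = (241.1) + (710.7) = 952 J/K.

ΔS = 952 J/K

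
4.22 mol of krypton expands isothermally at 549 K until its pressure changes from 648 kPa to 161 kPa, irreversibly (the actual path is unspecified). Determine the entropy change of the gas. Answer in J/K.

ΔS_gas = 48.9 J/K

Entropy is a state function, so ΔS_gas depends only on the end states.
For an isothermal ideal gas ΔS_gas = nR ln(P₁/P₂) = 4.22 × 8.314 × ln(648/161) = 48.9 J/K.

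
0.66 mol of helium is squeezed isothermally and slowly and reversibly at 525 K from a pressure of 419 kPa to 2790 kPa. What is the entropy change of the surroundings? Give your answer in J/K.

ΔS_surr = 10.4 J/K

For an isothermal ideal gas ΔS_gas = nR ln(P₁/P₂) = 0.66 × 8.314 × ln(419/2790) = -10.4 J/K.
The process is reversible, so ΔS_surr = −ΔS_gas = 10.4 J/K and ΔS_universe = 0.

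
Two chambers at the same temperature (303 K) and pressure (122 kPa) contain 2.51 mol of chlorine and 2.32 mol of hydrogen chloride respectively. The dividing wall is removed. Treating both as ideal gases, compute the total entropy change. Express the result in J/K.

Mole fractions: x_A = 2.51/4.83 = 0.52, x_B = 0.48.
ΔS_mix = −R(n_A ln x_A + n_B ln x_B) = −8.314 × (2.51 ln 0.52 + 2.32 ln 0.48) = 27.8 J/K.

ΔS_mix = 27.8 J/K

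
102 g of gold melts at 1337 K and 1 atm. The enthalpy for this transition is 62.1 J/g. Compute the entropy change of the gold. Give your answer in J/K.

Heat absorbed by the substance: Q = mL = 102 × 62.1 = 6334.2 J.
At constant T, ΔS = Q_rev/T = 6334.2 / 1337 = 4.74 J/K.

ΔS = 4.74 J/K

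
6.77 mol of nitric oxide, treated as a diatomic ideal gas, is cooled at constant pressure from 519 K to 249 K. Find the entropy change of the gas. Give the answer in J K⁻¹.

ΔS = -145 J/K

At constant pressure, ΔS = nC_p ln(T₂/T₁) with C_p = 7R/2 = 29.1 J mol⁻¹ K⁻¹.
ΔS = 6.77 × 29.1 × ln(249/519) = -145 J/K.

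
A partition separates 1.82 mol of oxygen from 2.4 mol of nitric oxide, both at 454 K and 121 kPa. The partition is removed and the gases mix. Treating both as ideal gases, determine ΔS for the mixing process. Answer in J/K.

ΔS_mix = 24 J/K

Mole fractions: x_A = 1.82/4.22 = 0.431, x_B = 0.569.
ΔS_mix = −R(n_A ln x_A + n_B ln x_B) = −8.314 × (1.82 ln 0.431 + 2.4 ln 0.569) = 24 J/K.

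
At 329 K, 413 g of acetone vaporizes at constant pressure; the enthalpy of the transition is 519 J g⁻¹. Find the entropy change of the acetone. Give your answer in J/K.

ΔS = 652 J/K

Heat absorbed by the substance: Q = mL = 413 × 519 = 214347 J.
At constant T, ΔS = Q_rev/T = 214347 / 329 = 652 J/K.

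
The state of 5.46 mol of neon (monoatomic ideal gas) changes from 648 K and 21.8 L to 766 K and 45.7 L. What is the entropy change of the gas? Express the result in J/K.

ΔS = 45 J/K

Entropy is a state function: ΔS = nC_V ln(T₂/T₁) + nR ln(V₂/V₁), with C_V = 3R/2 = 12.47 J mol⁻¹ K⁻¹ for a monoatomic ideal gas.
ΔS = 5.46 × [12.47 × ln(766/648) + 8.314 × ln(45.7/21.8)] = 45 J/K.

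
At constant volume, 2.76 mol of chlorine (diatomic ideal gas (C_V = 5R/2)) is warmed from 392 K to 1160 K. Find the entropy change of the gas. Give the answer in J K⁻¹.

ΔS = 62.2 J/K

At constant volume, ΔS = nC_V ln(T₂/T₁) with C_V = 5R/2 = 20.79 J mol⁻¹ K⁻¹.
ΔS = 2.76 × 20.79 × ln(1160/392) = 62.2 J/K.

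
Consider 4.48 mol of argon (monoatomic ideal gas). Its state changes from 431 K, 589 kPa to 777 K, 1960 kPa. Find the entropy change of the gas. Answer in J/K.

ΔS = nC_p ln(T₂/T₁) − nR ln(P₂/P₁), with C_p = 5R/2 = 20.79 J mol⁻¹ K⁻¹ for a monoatomic ideal gas.
ΔS = 4.48 × [20.79 × ln(777/431) − 8.314 × ln(1960/589)] = 10.1 J/K.

ΔS = 10.1 J/K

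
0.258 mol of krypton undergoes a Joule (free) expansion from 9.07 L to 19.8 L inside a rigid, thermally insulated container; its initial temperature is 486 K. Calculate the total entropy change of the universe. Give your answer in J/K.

ΔS_universe = 1.67 J/K

No heat is exchanged and no work is done, so the ideal-gas temperature stays constant.
Entropy is a state function; using a reversible isothermal path, ΔS_gas = nR ln(V₂/V₁) = 0.258 × 8.314 × ln(19.8/9.07) = 1.67 J/K.
The insulated surroundings exchange no heat, so ΔS_surr = 0 and ΔS_universe = ΔS_gas.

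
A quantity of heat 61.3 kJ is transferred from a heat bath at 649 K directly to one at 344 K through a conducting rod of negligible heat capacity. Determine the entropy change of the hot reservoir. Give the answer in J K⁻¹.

ΔS_hot = -94.5 J/K

The hot reservoir loses heat Q, so ΔS_hot = −Q/T_H = −61300/649 = -94.5 J/K.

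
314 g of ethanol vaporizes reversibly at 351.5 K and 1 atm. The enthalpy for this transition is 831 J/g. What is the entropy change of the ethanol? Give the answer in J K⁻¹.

Heat absorbed by the substance: Q = mL = 314 × 831 = 260934 J.
At constant T, ΔS = Q_rev/T = 260934 / 351.5 = 742 J/K.

ΔS = 742 J/K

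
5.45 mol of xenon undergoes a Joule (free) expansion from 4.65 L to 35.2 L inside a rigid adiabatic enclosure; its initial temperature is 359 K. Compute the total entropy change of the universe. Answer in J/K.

ΔS_universe = 91.7 J/K

No heat is exchanged and no work is done, so the ideal-gas temperature stays constant.
Entropy is a state function; using a reversible isothermal path, ΔS_gas = nR ln(V₂/V₁) = 5.45 × 8.314 × ln(35.2/4.65) = 91.7 J/K.
The insulated surroundings exchange no heat, so ΔS_surr = 0 and ΔS_universe = ΔS_gas.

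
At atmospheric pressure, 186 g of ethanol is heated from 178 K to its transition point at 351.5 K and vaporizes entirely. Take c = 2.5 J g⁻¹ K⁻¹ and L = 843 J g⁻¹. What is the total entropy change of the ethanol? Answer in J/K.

ΔS = 762 J/K

Warming step: ΔS₁ = m c ln(T_tr/T_i) = 186 × 2.5 × ln(351.5/178) = 316.4 J/K.
Phase change: ΔS₂ = +mL/T_tr = 186 × 843 / 351.5 = 446.1 J/K.
ΔS_total = (316.4) + (446.1) = 762 J/K.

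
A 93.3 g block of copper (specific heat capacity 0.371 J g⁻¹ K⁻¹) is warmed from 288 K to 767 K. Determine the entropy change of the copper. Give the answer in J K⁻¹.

ΔS = 33.9 J/K

ΔS = ∫dQ_rev/T = m c ln(T₂/T₁) = 93.3 × 0.371 × ln(767/288) = 33.9 J/K.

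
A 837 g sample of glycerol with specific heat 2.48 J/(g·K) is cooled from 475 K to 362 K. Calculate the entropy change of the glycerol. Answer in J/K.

ΔS = ∫dQ_rev/T = m c ln(T₂/T₁) = 837 × 2.48 × ln(362/475) = -564 J/K.

ΔS = -564 J/K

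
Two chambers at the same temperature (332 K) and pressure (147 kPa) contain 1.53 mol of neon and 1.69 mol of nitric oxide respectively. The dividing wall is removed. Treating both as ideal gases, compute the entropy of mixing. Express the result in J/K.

ΔS_mix = 18.5 J/K

Mole fractions: x_A = 1.53/3.22 = 0.475, x_B = 0.525.
ΔS_mix = −R(n_A ln x_A + n_B ln x_B) = −8.314 × (1.53 ln 0.475 + 1.69 ln 0.525) = 18.5 J/K.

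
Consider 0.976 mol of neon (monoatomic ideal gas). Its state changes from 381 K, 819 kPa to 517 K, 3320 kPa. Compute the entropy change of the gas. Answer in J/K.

ΔS = -5.17 J/K

ΔS = nC_p ln(T₂/T₁) − nR ln(P₂/P₁), with C_p = 5R/2 = 20.79 J mol⁻¹ K⁻¹ for a monoatomic ideal gas.
ΔS = 0.976 × [20.79 × ln(517/381) − 8.314 × ln(3320/819)] = -5.17 J/K.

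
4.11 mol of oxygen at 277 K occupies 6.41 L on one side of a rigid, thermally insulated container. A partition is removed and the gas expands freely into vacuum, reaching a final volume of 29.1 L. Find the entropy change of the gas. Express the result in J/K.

ΔS_gas = 51.7 J/K

For an ideal gas in free expansion Q = 0 and W = 0, so T is unchanged.
Entropy is a state function; using a reversible isothermal path, ΔS_gas = nR ln(V₂/V₁) = 4.11 × 8.314 × ln(29.1/6.41) = 51.7 J/K.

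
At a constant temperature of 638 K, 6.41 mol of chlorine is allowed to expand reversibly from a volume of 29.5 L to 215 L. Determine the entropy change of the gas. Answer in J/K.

For an isothermal ideal gas ΔS_gas = nR ln(V₂/V₁) = 6.41 × 8.314 × ln(215/29.5) = 106 J/K.

ΔS_gas = 106 J/K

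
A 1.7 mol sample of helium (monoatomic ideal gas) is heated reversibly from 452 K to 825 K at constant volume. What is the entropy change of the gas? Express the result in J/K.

At constant volume, ΔS = nC_V ln(T₂/T₁) with C_V = 3R/2 = 12.47 J mol⁻¹ K⁻¹.
ΔS = 1.7 × 12.47 × ln(825/452) = 12.8 J/K.

ΔS = 12.8 J/K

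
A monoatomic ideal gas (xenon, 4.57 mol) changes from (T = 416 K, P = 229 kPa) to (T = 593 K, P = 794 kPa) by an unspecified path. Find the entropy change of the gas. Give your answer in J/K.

ΔS = -13.6 J/K

ΔS = nC_p ln(T₂/T₁) − nR ln(P₂/P₁), with C_p = 5R/2 = 20.79 J mol⁻¹ K⁻¹ for a monoatomic ideal gas.
ΔS = 4.57 × [20.79 × ln(593/416) − 8.314 × ln(794/229)] = -13.6 J/K.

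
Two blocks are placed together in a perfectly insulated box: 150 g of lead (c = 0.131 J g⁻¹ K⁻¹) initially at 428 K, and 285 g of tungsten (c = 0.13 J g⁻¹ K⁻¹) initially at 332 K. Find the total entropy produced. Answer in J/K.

Energy balance: T_f = (m₁c₁T₁ + m₂c₂T₂)/(m₁c₁ + m₂c₂) = 365.27 K.
ΔS₁ = m₁c₁ ln(T_f/T₁) = 19.65 × ln(365.27/428) = -3.114 J/K.
ΔS₂ = m₂c₂ ln(T_f/T₂) = 37.05 × ln(365.27/332) = 3.538 J/K.
ΔS_total = -3.114 + 3.538 = 0.424 J/K.

ΔS_total = 0.424 J/K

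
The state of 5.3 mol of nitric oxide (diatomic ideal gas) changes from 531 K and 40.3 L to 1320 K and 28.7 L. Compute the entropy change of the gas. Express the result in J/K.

Entropy is a state function: ΔS = nC_V ln(T₂/T₁) + nR ln(V₂/V₁), with C_V = 5R/2 = 20.79 J mol⁻¹ K⁻¹ for a diatomic ideal gas.
ΔS = 5.3 × [20.79 × ln(1320/531) + 8.314 × ln(28.7/40.3)] = 85.4 J/K.

ΔS = 85.4 J/K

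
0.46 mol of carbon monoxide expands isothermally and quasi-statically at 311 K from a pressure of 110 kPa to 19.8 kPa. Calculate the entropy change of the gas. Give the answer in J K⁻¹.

ΔS_gas = 6.56 J/K

For an isothermal ideal gas ΔS_gas = nR ln(P₁/P₂) = 0.46 × 8.314 × ln(110/19.8) = 6.56 J/K.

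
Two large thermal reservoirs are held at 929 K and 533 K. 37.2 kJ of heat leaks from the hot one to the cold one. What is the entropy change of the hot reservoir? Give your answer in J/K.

The hot reservoir loses heat Q, so ΔS_hot = −Q/T_H = −37200/929 = -40 J/K.

ΔS_hot = -40 J/K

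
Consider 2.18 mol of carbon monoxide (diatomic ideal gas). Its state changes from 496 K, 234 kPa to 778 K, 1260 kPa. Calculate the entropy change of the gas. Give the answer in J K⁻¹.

ΔS = nC_p ln(T₂/T₁) − nR ln(P₂/P₁), with C_p = 7R/2 = 29.1 J mol⁻¹ K⁻¹ for a diatomic ideal gas.
ΔS = 2.18 × [29.1 × ln(778/496) − 8.314 × ln(1260/234)] = -1.96 J/K.

ΔS = -1.96 J/K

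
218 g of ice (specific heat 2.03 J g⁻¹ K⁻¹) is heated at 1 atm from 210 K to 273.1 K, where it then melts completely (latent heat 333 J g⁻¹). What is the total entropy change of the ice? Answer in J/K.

ΔS = 382 J/K

Warming step: ΔS₁ = m c ln(T_tr/T_i) = 218 × 2.03 × ln(273.1/210) = 116.3 J/K.
Phase change: ΔS₂ = +mL/T_tr = 218 × 333 / 273.1 = 265.8 J/K.
ΔS_total = (116.3) + (265.8) = 382 J/K.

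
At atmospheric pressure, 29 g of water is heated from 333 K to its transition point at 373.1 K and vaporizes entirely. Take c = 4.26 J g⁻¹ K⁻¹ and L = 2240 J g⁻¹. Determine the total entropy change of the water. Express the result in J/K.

ΔS = 188 J/K

Warming step: ΔS₁ = m c ln(T_tr/T_i) = 29 × 4.26 × ln(373.1/333) = 14.05 J/K.
Phase change: ΔS₂ = +mL/T_tr = 29 × 2240 / 373.1 = 174.1 J/K.
ΔS_total = (14.05) + (174.1) = 188 J/K.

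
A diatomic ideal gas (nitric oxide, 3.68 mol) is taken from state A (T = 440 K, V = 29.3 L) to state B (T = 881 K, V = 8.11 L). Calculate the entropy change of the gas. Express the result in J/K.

Entropy is a state function: ΔS = nC_V ln(T₂/T₁) + nR ln(V₂/V₁), with C_V = 5R/2 = 20.79 J mol⁻¹ K⁻¹ for a diatomic ideal gas.
ΔS = 3.68 × [20.79 × ln(881/440) + 8.314 × ln(8.11/29.3)] = 13.8 J/K.

ΔS = 13.8 J/K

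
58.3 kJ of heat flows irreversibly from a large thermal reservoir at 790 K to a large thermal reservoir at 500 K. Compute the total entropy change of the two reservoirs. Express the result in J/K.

ΔS_hot = −Q/T_H = −58300/790 = -73.8 J/K and ΔS_cold = +Q/T_C = 58300/500 = 116.6 J/K.
ΔS_total = -73.8 + 116.6 = 42.8 J/K, positive as the second law requires.

ΔS_total = 42.8 J/K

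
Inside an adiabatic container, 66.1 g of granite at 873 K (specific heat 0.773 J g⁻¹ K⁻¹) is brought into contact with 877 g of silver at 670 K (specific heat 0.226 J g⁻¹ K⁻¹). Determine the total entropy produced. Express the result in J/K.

ΔS_total = 1.5 J/K

Energy balance: T_f = (m₁c₁T₁ + m₂c₂T₂)/(m₁c₁ + m₂c₂) = 711.61 K.
ΔS₁ = m₁c₁ ln(T_f/T₁) = 51.0953 × ln(711.61/873) = -10.44 J/K.
ΔS₂ = m₂c₂ ln(T_f/T₂) = 198.202 × ln(711.61/670) = 11.94 J/K.
ΔS_total = -10.44 + 11.94 = 1.5 J/K.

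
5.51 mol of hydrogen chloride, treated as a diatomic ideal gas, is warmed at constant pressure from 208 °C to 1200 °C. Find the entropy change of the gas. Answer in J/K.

ΔS = 179 J/K

In kelvin: T₁ = 481.15 K, T₂ = 1473.15 K. At constant pressure, ΔS = nC_p ln(T₂/T₁) with C_p = 7R/2 = 29.1 J mol⁻¹ K⁻¹.
ΔS = 5.51 × 29.1 × ln(1473.15/481.15) = 179 J/K.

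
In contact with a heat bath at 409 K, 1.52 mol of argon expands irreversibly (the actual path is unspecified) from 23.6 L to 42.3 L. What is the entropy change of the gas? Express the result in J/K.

ΔS_gas = 7.37 J/K

Entropy is a state function, so ΔS_gas depends only on the end states.
For an isothermal ideal gas ΔS_gas = nR ln(V₂/V₁) = 1.52 × 8.314 × ln(42.3/23.6) = 7.37 J/K.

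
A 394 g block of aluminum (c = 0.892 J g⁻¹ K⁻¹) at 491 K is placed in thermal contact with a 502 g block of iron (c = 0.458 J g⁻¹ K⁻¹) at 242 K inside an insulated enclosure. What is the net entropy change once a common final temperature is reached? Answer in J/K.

ΔS_total = 32.5 J/K

Energy balance: T_f = (m₁c₁T₁ + m₂c₂T₂)/(m₁c₁ + m₂c₂) = 392.53 K.
ΔS₁ = m₁c₁ ln(T_f/T₁) = 351.448 × ln(392.53/491) = -78.67 J/K.
ΔS₂ = m₂c₂ ln(T_f/T₂) = 229.916 × ln(392.53/242) = 111.2 J/K.
ΔS_total = -78.67 + 111.2 = 32.5 J/K.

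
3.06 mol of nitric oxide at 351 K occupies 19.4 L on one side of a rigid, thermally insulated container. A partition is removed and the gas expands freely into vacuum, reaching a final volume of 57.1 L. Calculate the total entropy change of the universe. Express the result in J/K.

No heat is exchanged and no work is done, so the ideal-gas temperature stays constant.
Entropy is a state function; using a reversible isothermal path, ΔS_gas = nR ln(V₂/V₁) = 3.06 × 8.314 × ln(57.1/19.4) = 27.5 J/K.
The insulated surroundings exchange no heat, so ΔS_surr = 0 and ΔS_universe = ΔS_gas.

ΔS_universe = 27.5 J/K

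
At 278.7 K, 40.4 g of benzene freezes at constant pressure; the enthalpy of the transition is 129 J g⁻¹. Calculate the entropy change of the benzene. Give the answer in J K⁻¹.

Heat released by the substance: Q = −mL = −40.4 × 129 = −5211.6 J.
At constant T, ΔS = Q_rev/T = −5211.6 / 278.7 = -18.7 J/K.

ΔS = -18.7 J/K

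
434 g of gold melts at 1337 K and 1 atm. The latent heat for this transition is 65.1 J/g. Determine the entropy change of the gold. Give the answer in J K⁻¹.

Heat absorbed by the substance: Q = mL = 434 × 65.1 = 28253.4 J.
At constant T, ΔS = Q_rev/T = 28253.4 / 1337 = 21.1 J/K.

ΔS = 21.1 J/K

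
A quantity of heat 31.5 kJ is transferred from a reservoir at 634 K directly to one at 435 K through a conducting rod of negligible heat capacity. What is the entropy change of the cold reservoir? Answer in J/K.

The cold reservoir gains heat Q, so ΔS_cold = +Q/T_C = 31500/435 = 72.4 J/K.

ΔS_cold = 72.4 J/K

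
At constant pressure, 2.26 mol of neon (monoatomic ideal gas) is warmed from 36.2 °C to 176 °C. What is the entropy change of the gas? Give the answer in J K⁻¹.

ΔS = 17.5 J/K

In kelvin: T₁ = 309.35 K, T₂ = 449.15 K. At constant pressure, ΔS = nC_p ln(T₂/T₁) with C_p = 5R/2 = 20.79 J mol⁻¹ K⁻¹.
ΔS = 2.26 × 20.79 × ln(449.15/309.35) = 17.5 J/K.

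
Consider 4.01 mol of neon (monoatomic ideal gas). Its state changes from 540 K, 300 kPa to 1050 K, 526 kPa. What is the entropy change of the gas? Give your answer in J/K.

ΔS = 36.7 J/K

ΔS = nC_p ln(T₂/T₁) − nR ln(P₂/P₁), with C_p = 5R/2 = 20.79 J mol⁻¹ K⁻¹ for a monoatomic ideal gas.
ΔS = 4.01 × [20.79 × ln(1050/540) − 8.314 × ln(526/300)] = 36.7 J/K.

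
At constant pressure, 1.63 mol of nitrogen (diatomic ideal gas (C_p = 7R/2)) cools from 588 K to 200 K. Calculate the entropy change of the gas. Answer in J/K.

ΔS = -51.2 J/K

At constant pressure, ΔS = nC_p ln(T₂/T₁) with C_p = 7R/2 = 29.1 J mol⁻¹ K⁻¹.
ΔS = 1.63 × 29.1 × ln(200/588) = -51.2 J/K.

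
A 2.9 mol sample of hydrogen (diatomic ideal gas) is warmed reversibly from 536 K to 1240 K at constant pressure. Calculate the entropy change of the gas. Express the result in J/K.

At constant pressure, ΔS = nC_p ln(T₂/T₁) with C_p = 7R/2 = 29.1 J mol⁻¹ K⁻¹.
ΔS = 2.9 × 29.1 × ln(1240/536) = 70.8 J/K.

ΔS = 70.8 J/K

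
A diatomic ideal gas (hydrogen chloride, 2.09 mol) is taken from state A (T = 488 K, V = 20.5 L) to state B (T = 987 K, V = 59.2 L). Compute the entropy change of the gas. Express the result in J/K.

ΔS = 49 J/K

Entropy is a state function: ΔS = nC_V ln(T₂/T₁) + nR ln(V₂/V₁), with C_V = 5R/2 = 20.79 J mol⁻¹ K⁻¹ for a diatomic ideal gas.
ΔS = 2.09 × [20.79 × ln(987/488) + 8.314 × ln(59.2/20.5)] = 49 J/K.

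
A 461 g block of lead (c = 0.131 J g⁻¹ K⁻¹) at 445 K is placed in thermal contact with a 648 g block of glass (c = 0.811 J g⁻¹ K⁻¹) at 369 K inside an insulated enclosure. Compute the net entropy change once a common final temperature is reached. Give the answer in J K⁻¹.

Energy balance: T_f = (m₁c₁T₁ + m₂c₂T₂)/(m₁c₁ + m₂c₂) = 376.83 K.
ΔS₁ = m₁c₁ ln(T_f/T₁) = 60.391 × ln(376.83/445) = -10.041 J/K.
ΔS₂ = m₂c₂ ln(T_f/T₂) = 525.528 × ln(376.83/369) = 11.039 J/K.
ΔS_total = -10.041 + 11.039 = 0.998 J/K.

ΔS_total = 0.998 J/K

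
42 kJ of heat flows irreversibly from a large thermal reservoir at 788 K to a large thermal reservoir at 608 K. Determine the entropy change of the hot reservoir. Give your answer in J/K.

The hot reservoir loses heat Q, so ΔS_hot = −Q/T_H = −42000/788 = -53.3 J/K.

ΔS_hot = -53.3 J/K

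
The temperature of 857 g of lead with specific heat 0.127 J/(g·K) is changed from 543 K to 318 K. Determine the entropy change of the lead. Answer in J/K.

ΔS = -58.2 J/K

ΔS = ∫dQ_rev/T = m c ln(T₂/T₁) = 857 × 0.127 × ln(318/543) = -58.2 J/K.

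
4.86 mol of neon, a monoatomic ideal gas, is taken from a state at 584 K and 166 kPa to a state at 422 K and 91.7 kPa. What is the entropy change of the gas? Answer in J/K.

ΔS = -8.84 J/K

ΔS = nC_p ln(T₂/T₁) − nR ln(P₂/P₁), with C_p = 5R/2 = 20.79 J mol⁻¹ K⁻¹ for a monoatomic ideal gas.
ΔS = 4.86 × [20.79 × ln(422/584) − 8.314 × ln(91.7/166)] = -8.84 J/K.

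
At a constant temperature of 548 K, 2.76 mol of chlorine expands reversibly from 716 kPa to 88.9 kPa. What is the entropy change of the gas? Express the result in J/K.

For an isothermal ideal gas ΔS_gas = nR ln(P₁/P₂) = 2.76 × 8.314 × ln(716/88.9) = 47.9 J/K.

ΔS_gas = 47.9 J/K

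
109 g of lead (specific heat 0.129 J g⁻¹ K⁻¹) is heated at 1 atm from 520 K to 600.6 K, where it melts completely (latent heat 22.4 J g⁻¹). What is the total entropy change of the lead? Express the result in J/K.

ΔS = 6.09 J/K

Warming step: ΔS₁ = m c ln(T_tr/T_i) = 109 × 0.129 × ln(600.6/520) = 2.026 J/K.
Phase change: ΔS₂ = +mL/T_tr = 109 × 22.4 / 600.6 = 4.065 J/K.
ΔS_total = (2.026) + (4.065) = 6.09 J/K.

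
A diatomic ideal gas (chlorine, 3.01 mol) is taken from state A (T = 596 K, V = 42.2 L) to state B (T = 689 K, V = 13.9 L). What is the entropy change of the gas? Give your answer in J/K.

Entropy is a state function: ΔS = nC_V ln(T₂/T₁) + nR ln(V₂/V₁), with C_V = 5R/2 = 20.79 J mol⁻¹ K⁻¹ for a diatomic ideal gas.
ΔS = 3.01 × [20.79 × ln(689/596) + 8.314 × ln(13.9/42.2)] = -18.7 J/K.

ΔS = -18.7 J/K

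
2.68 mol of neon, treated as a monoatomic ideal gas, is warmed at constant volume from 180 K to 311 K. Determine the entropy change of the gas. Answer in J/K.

ΔS = 18.3 J/K

At constant volume, ΔS = nC_V ln(T₂/T₁) with C_V = 3R/2 = 12.47 J mol⁻¹ K⁻¹.
ΔS = 2.68 × 12.47 × ln(311/180) = 18.3 J/K.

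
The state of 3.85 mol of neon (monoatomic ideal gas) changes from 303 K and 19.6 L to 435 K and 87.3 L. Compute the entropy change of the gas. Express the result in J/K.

Entropy is a state function: ΔS = nC_V ln(T₂/T₁) + nR ln(V₂/V₁), with C_V = 3R/2 = 12.47 J mol⁻¹ K⁻¹ for a monoatomic ideal gas.
ΔS = 3.85 × [12.47 × ln(435/303) + 8.314 × ln(87.3/19.6)] = 65.2 J/K.

ΔS = 65.2 J/K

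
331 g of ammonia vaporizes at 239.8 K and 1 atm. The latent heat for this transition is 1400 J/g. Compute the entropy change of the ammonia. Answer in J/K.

ΔS = 1930 J/K

Heat absorbed by the substance: Q = mL = 331 × 1400 = 463400 J.
At constant T, ΔS = Q_rev/T = 463400 / 239.8 = 1930 J/K.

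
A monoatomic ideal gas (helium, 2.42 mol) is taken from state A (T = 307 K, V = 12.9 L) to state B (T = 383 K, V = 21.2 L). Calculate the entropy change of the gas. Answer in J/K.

ΔS = 16.7 J/K

Entropy is a state function: ΔS = nC_V ln(T₂/T₁) + nR ln(V₂/V₁), with C_V = 3R/2 = 12.47 J mol⁻¹ K⁻¹ for a monoatomic ideal gas.
ΔS = 2.42 × [12.47 × ln(383/307) + 8.314 × ln(21.2/12.9)] = 16.7 J/K.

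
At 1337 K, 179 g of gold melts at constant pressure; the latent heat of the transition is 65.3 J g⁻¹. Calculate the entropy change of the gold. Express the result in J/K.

ΔS = 8.74 J/K

Heat absorbed by the substance: Q = mL = 179 × 65.3 = 11688.7 J.
At constant T, ΔS = Q_rev/T = 11688.7 / 1337 = 8.74 J/K.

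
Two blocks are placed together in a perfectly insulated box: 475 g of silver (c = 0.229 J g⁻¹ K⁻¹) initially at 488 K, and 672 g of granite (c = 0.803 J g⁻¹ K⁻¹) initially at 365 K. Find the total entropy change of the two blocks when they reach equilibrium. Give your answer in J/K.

Energy balance: T_f = (m₁c₁T₁ + m₂c₂T₂)/(m₁c₁ + m₂c₂) = 385.63 K.
ΔS₁ = m₁c₁ ln(T_f/T₁) = 108.775 × ln(385.63/488) = -25.61 J/K.
ΔS₂ = m₂c₂ ln(T_f/T₂) = 539.616 × ln(385.63/365) = 29.68 J/K.
ΔS_total = -25.61 + 29.68 = 4.07 J/K.

ΔS_total = 4.07 J/K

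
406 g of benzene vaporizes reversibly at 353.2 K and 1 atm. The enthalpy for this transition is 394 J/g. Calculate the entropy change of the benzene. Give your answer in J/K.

Heat absorbed by the substance: Q = mL = 406 × 394 = 159964 J.
At constant T, ΔS = Q_rev/T = 159964 / 353.2 = 453 J/K.

ΔS = 453 J/K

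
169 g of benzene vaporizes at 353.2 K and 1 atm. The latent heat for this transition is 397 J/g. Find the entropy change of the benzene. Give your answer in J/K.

ΔS = 190 J/K

Heat absorbed by the substance: Q = mL = 169 × 397 = 67093 J.
At constant T, ΔS = Q_rev/T = 67093 / 353.2 = 190 J/K.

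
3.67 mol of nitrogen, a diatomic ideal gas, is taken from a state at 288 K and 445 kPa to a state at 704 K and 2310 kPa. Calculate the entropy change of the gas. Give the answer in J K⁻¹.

ΔS = 45.2 J/K

ΔS = nC_p ln(T₂/T₁) − nR ln(P₂/P₁), with C_p = 7R/2 = 29.1 J mol⁻¹ K⁻¹ for a diatomic ideal gas.
ΔS = 3.67 × [29.1 × ln(704/288) − 8.314 × ln(2310/445)] = 45.2 J/K.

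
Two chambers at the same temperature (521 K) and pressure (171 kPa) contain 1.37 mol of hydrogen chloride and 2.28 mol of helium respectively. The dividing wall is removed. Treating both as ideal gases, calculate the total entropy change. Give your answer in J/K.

Mole fractions: x_A = 1.37/3.65 = 0.375, x_B = 0.625.
ΔS_mix = −R(n_A ln x_A + n_B ln x_B) = −8.314 × (1.37 ln 0.375 + 2.28 ln 0.625) = 20.1 J/K.

ΔS_mix = 20.1 J/K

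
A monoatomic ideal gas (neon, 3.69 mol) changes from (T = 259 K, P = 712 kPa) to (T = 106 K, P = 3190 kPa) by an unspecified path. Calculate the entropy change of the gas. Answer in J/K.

ΔS = nC_p ln(T₂/T₁) − nR ln(P₂/P₁), with C_p = 5R/2 = 20.79 J mol⁻¹ K⁻¹ for a monoatomic ideal gas.
ΔS = 3.69 × [20.79 × ln(106/259) − 8.314 × ln(3190/712)] = -115 J/K.

ΔS = -115 J/K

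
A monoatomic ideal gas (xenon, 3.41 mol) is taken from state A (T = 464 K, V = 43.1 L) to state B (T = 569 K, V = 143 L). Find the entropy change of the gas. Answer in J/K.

Entropy is a state function: ΔS = nC_V ln(T₂/T₁) + nR ln(V₂/V₁), with C_V = 3R/2 = 12.47 J mol⁻¹ K⁻¹ for a monoatomic ideal gas.
ΔS = 3.41 × [12.47 × ln(569/464) + 8.314 × ln(143/43.1)] = 42.7 J/K.

ΔS = 42.7 J/K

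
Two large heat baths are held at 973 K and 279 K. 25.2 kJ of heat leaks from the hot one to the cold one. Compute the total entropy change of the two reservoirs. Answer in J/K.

ΔS_total = 64.4 J/K

ΔS_hot = −Q/T_H = −25200/973 = -25.9 J/K and ΔS_cold = +Q/T_C = 25200/279 = 90.32 J/K.
ΔS_total = -25.9 + 90.32 = 64.4 J/K, positive as the second law requires.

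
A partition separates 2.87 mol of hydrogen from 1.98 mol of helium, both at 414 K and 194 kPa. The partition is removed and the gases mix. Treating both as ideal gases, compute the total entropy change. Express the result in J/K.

ΔS_mix = 27.3 J/K

Mole fractions: x_A = 2.87/4.85 = 0.592, x_B = 0.408.
ΔS_mix = −R(n_A ln x_A + n_B ln x_B) = −8.314 × (2.87 ln 0.592 + 1.98 ln 0.408) = 27.3 J/K.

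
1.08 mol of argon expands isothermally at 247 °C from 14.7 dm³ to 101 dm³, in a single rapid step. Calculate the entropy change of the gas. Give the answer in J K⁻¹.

Entropy is a state function, so ΔS_gas depends only on the end states.
For an isothermal ideal gas ΔS_gas = nR ln(V₂/V₁) = 1.08 × 8.314 × ln(101/14.7) = 17.3 J/K.

ΔS_gas = 17.3 J/K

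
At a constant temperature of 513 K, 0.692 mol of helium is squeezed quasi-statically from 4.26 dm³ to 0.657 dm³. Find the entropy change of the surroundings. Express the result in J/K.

For an isothermal ideal gas ΔS_gas = nR ln(V₂/V₁) = 0.692 × 8.314 × ln(0.657/4.26) = -10.8 J/K.
The process is reversible, so ΔS_surr = −ΔS_gas = 10.8 J/K and ΔS_universe = 0.

ΔS_surr = 10.8 J/K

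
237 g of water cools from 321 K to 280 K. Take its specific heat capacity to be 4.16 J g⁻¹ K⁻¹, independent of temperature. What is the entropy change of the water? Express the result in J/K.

ΔS = -135 J/K

ΔS = ∫dQ_rev/T = m c ln(T₂/T₁) = 237 × 4.16 × ln(280/321) = -135 J/K.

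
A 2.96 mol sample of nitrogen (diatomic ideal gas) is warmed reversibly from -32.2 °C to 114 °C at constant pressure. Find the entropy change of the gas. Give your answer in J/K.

In kelvin: T₁ = 240.95 K, T₂ = 387.15 K. At constant pressure, ΔS = nC_p ln(T₂/T₁) with C_p = 7R/2 = 29.1 J mol⁻¹ K⁻¹.
ΔS = 2.96 × 29.1 × ln(387.15/240.95) = 40.8 J/K.

ΔS = 40.8 J/K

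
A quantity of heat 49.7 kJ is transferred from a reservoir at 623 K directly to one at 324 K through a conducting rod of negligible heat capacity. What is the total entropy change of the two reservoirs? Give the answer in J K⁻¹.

ΔS_total = 73.6 J/K

ΔS_hot = −Q/T_H = −49700/623 = -79.78 J/K and ΔS_cold = +Q/T_C = 49700/324 = 153.4 J/K.
ΔS_total = -79.78 + 153.4 = 73.6 J/K, positive as the second law requires.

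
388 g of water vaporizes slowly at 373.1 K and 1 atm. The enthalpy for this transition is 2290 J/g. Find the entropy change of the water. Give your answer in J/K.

ΔS = 2380 J/K

Heat absorbed by the substance: Q = mL = 388 × 2290 = 888520 J.
At constant T, ΔS = Q_rev/T = 888520 / 373.1 = 2380 J/K.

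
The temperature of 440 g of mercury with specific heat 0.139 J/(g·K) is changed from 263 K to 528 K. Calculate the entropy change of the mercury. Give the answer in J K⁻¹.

ΔS = 42.6 J/K

ΔS = ∫dQ_rev/T = m c ln(T₂/T₁) = 440 × 0.139 × ln(528/263) = 42.6 J/K.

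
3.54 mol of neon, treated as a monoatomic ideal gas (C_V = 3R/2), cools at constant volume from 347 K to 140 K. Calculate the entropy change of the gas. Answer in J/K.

At constant volume, ΔS = nC_V ln(T₂/T₁) with C_V = 3R/2 = 12.47 J mol⁻¹ K⁻¹.
ΔS = 3.54 × 12.47 × ln(140/347) = -40.1 J/K.

ΔS = -40.1 J/K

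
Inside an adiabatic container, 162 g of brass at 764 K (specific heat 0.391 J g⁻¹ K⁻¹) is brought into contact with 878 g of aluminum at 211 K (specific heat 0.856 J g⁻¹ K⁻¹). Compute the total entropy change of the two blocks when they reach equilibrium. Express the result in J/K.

Energy balance: T_f = (m₁c₁T₁ + m₂c₂T₂)/(m₁c₁ + m₂c₂) = 253.98 K.
ΔS₁ = m₁c₁ ln(T_f/T₁) = 63.342 × ln(253.98/764) = -69.76 J/K.
ΔS₂ = m₂c₂ ln(T_f/T₂) = 751.568 × ln(253.98/211) = 139.4 J/K.
ΔS_total = -69.76 + 139.4 = 69.6 J/K.

ΔS_total = 69.6 J/K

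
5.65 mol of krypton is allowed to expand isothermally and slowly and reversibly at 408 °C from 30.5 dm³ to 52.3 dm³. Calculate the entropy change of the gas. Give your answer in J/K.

ΔS_gas = 25.3 J/K

For an isothermal ideal gas ΔS_gas = nR ln(V₂/V₁) = 5.65 × 8.314 × ln(52.3/30.5) = 25.3 J/K.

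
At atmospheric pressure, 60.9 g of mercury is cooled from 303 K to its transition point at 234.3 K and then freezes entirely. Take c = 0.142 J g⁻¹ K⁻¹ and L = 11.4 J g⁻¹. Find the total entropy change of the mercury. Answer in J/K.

ΔS = -5.19 J/K

Cooling step: ΔS₁ = m c ln(T_tr/T_i) = 60.9 × 0.142 × ln(234.3/303) = -2.224 J/K.
Phase change: ΔS₂ = −mL/T_tr = −60.9 × 11.4 / 234.3 = -2.963 J/K.
ΔS_total = (-2.224) + (-2.963) = -5.19 J/K.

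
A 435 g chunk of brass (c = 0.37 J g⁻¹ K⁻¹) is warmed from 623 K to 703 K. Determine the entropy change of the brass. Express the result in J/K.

ΔS = ∫dQ_rev/T = m c ln(T₂/T₁) = 435 × 0.37 × ln(703/623) = 19.4 J/K.

ΔS = 19.4 J/K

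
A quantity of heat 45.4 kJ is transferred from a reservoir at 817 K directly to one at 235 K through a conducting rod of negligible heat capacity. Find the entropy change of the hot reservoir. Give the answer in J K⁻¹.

ΔS_hot = -55.6 J/K

The hot reservoir loses heat Q, so ΔS_hot = −Q/T_H = −45400/817 = -55.6 J/K.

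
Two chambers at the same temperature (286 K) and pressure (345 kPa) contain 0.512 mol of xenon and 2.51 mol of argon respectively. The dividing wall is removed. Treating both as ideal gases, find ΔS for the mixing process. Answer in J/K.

Mole fractions: x_A = 0.512/3.02 = 0.169, x_B = 0.831.
ΔS_mix = −R(n_A ln x_A + n_B ln x_B) = −8.314 × (0.512 ln 0.169 + 2.51 ln 0.831) = 11.4 J/K.

ΔS_mix = 11.4 J/K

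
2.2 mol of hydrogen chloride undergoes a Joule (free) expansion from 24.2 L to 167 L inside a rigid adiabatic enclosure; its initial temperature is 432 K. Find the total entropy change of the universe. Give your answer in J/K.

No heat is exchanged and no work is done, so the ideal-gas temperature stays constant.
Entropy is a state function; using a reversible isothermal path, ΔS_gas = nR ln(V₂/V₁) = 2.2 × 8.314 × ln(167/24.2) = 35.3 J/K.
The insulated surroundings exchange no heat, so ΔS_surr = 0 and ΔS_universe = ΔS_gas.

ΔS_universe = 35.3 J/K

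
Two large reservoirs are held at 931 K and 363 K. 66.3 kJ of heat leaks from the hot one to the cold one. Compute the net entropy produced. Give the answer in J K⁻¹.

ΔS_total = 111 J/K

ΔS_hot = −Q/T_H = −66300/931 = -71.21 J/K and ΔS_cold = +Q/T_C = 66300/363 = 182.6 J/K.
ΔS_total = -71.21 + 182.6 = 111 J/K, positive as the second law requires.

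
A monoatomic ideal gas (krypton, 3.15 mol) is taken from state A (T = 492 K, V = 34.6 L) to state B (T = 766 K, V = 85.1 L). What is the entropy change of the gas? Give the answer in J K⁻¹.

ΔS = 41 J/K

Entropy is a state function: ΔS = nC_V ln(T₂/T₁) + nR ln(V₂/V₁), with C_V = 3R/2 = 12.47 J mol⁻¹ K⁻¹ for a monoatomic ideal gas.
ΔS = 3.15 × [12.47 × ln(766/492) + 8.314 × ln(85.1/34.6)] = 41 J/K.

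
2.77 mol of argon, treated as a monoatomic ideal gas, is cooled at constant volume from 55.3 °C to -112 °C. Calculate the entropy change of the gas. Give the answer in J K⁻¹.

In kelvin: T₁ = 328.45 K, T₂ = 161.15 K. At constant volume, ΔS = nC_V ln(T₂/T₁) with C_V = 3R/2 = 12.47 J mol⁻¹ K⁻¹.
ΔS = 2.77 × 12.47 × ln(161.15/328.45) = -24.6 J/K.

ΔS = -24.6 J/K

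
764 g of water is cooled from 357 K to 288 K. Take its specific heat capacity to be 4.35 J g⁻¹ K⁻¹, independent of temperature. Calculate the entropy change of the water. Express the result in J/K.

ΔS = -714 J/K

ΔS = ∫dQ_rev/T = m c ln(T₂/T₁) = 764 × 4.35 × ln(288/357) = -714 J/K.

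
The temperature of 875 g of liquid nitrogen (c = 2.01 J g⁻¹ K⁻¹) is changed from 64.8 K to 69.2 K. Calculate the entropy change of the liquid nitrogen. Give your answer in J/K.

ΔS = ∫dQ_rev/T = m c ln(T₂/T₁) = 875 × 2.01 × ln(69.2/64.8) = 116 J/K.

ΔS = 116 J/K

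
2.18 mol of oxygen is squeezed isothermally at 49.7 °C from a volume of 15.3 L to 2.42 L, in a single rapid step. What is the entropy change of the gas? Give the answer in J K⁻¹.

ΔS_gas = -33.4 J/K

Entropy is a state function, so ΔS_gas depends only on the end states.
For an isothermal ideal gas ΔS_gas = nR ln(V₂/V₁) = 2.18 × 8.314 × ln(2.42/15.3) = -33.4 J/K.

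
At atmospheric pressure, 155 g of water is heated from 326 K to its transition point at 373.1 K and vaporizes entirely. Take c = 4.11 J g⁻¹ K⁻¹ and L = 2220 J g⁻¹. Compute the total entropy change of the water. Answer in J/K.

ΔS = 1010 J/K

Warming step: ΔS₁ = m c ln(T_tr/T_i) = 155 × 4.11 × ln(373.1/326) = 85.97 J/K.
Phase change: ΔS₂ = +mL/T_tr = 155 × 2220 / 373.1 = 922.3 J/K.
ΔS_total = (85.97) + (922.3) = 1010 J/K.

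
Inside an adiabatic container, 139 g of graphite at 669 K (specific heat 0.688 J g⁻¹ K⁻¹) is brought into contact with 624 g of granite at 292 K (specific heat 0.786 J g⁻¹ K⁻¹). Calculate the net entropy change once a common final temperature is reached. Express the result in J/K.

Energy balance: T_f = (m₁c₁T₁ + m₂c₂T₂)/(m₁c₁ + m₂c₂) = 353.51 K.
ΔS₁ = m₁c₁ ln(T_f/T₁) = 95.632 × ln(353.51/669) = -61 J/K.
ΔS₂ = m₂c₂ ln(T_f/T₂) = 490.464 × ln(353.51/292) = 93.76 J/K.
ΔS_total = -61 + 93.76 = 32.8 J/K.

ΔS_total = 32.8 J/K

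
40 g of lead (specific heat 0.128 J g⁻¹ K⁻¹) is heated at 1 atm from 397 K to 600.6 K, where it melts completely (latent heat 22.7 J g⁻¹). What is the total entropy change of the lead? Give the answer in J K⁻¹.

Warming step: ΔS₁ = m c ln(T_tr/T_i) = 40 × 0.128 × ln(600.6/397) = 2.12 J/K.
Phase change: ΔS₂ = +mL/T_tr = 40 × 22.7 / 600.6 = 1.512 J/K.
ΔS_total = (2.12) + (1.512) = 3.63 J/K.

ΔS = 3.63 J/K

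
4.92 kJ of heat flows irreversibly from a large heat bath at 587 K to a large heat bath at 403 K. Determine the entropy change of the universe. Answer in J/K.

ΔS_total = 3.83 J/K

ΔS_hot = −Q/T_H = −4920/587 = -8.382 J/K and ΔS_cold = +Q/T_C = 4920/403 = 12.21 J/K.
ΔS_total = -8.382 + 12.21 = 3.83 J/K, positive as the second law requires.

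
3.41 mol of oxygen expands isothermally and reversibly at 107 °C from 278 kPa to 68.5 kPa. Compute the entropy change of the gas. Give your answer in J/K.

For an isothermal ideal gas ΔS_gas = nR ln(P₁/P₂) = 3.41 × 8.314 × ln(278/68.5) = 39.7 J/K.

ΔS_gas = 39.7 J/K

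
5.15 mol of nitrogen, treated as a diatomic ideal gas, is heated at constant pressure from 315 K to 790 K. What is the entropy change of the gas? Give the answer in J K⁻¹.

ΔS = 138 J/K

At constant pressure, ΔS = nC_p ln(T₂/T₁) with C_p = 7R/2 = 29.1 J mol⁻¹ K⁻¹.
ΔS = 5.15 × 29.1 × ln(790/315) = 138 J/K.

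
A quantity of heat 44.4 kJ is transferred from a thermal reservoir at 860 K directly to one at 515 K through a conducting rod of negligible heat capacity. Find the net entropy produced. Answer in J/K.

ΔS_hot = −Q/T_H = −44400/860 = -51.63 J/K and ΔS_cold = +Q/T_C = 44400/515 = 86.21 J/K.
ΔS_total = -51.63 + 86.21 = 34.6 J/K, positive as the second law requires.

ΔS_total = 34.6 J/K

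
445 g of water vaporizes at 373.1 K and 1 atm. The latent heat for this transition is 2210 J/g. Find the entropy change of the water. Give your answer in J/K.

ΔS = 2640 J/K

Heat absorbed by the substance: Q = mL = 445 × 2210 = 983450 J.
At constant T, ΔS = Q_rev/T = 983450 / 373.1 = 2640 J/K.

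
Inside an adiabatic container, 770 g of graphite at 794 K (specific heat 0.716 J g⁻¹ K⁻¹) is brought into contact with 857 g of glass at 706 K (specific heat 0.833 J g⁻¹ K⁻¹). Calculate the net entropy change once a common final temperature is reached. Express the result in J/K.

Energy balance: T_f = (m₁c₁T₁ + m₂c₂T₂)/(m₁c₁ + m₂c₂) = 744.35 K.
ΔS₁ = m₁c₁ ln(T_f/T₁) = 551.32 × ln(744.35/794) = -35.6 J/K.
ΔS₂ = m₂c₂ ln(T_f/T₂) = 713.881 × ln(744.35/706) = 37.76 J/K.
ΔS_total = -35.6 + 37.76 = 2.16 J/K.

ΔS_total = 2.16 J/K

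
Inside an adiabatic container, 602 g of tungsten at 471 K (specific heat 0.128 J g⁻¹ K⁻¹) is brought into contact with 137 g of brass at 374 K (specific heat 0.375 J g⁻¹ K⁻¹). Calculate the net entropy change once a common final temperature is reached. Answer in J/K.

ΔS_total = 0.805 J/K

Energy balance: T_f = (m₁c₁T₁ + m₂c₂T₂)/(m₁c₁ + m₂c₂) = 432.2 K.
ΔS₁ = m₁c₁ ln(T_f/T₁) = 77.056 × ln(432.2/471) = -6.625 J/K.
ΔS₂ = m₂c₂ ln(T_f/T₂) = 51.375 × ln(432.2/374) = 7.43 J/K.
ΔS_total = -6.625 + 7.43 = 0.805 J/K.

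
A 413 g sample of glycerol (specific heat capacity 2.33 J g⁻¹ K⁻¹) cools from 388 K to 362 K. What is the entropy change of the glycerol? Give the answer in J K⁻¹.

ΔS = ∫dQ_rev/T = m c ln(T₂/T₁) = 413 × 2.33 × ln(362/388) = -66.7 J/K.

ΔS = -66.7 J/K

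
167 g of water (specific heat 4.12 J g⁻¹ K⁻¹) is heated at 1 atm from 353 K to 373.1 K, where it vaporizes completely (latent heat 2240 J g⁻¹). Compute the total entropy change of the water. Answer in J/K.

Warming step: ΔS₁ = m c ln(T_tr/T_i) = 167 × 4.12 × ln(373.1/353) = 38.1 J/K.
Phase change: ΔS₂ = +mL/T_tr = 167 × 2240 / 373.1 = 1003 J/K.
ΔS_total = (38.1) + (1003) = 1040 J/K.

ΔS = 1040 J/K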